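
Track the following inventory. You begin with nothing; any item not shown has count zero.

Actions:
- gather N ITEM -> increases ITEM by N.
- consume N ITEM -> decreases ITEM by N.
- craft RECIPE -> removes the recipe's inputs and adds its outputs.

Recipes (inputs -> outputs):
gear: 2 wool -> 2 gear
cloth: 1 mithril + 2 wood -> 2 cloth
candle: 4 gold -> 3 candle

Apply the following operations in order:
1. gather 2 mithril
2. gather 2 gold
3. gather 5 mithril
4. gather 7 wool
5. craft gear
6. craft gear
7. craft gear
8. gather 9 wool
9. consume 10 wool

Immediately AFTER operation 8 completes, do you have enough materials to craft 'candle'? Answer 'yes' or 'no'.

After 1 (gather 2 mithril): mithril=2
After 2 (gather 2 gold): gold=2 mithril=2
After 3 (gather 5 mithril): gold=2 mithril=7
After 4 (gather 7 wool): gold=2 mithril=7 wool=7
After 5 (craft gear): gear=2 gold=2 mithril=7 wool=5
After 6 (craft gear): gear=4 gold=2 mithril=7 wool=3
After 7 (craft gear): gear=6 gold=2 mithril=7 wool=1
After 8 (gather 9 wool): gear=6 gold=2 mithril=7 wool=10

Answer: no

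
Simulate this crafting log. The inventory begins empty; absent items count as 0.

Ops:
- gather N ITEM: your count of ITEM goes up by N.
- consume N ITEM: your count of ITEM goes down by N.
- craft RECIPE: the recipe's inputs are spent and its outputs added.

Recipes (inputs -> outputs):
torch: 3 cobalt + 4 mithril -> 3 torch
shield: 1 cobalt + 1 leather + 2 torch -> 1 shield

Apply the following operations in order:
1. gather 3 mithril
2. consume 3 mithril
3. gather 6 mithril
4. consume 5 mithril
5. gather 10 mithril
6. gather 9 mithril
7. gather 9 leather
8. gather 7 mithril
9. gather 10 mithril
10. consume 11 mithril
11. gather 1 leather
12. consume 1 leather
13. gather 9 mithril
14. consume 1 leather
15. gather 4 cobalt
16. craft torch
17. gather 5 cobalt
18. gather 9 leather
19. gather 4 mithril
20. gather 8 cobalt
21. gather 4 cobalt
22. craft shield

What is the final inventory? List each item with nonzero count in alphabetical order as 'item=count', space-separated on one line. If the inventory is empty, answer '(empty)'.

Answer: cobalt=17 leather=16 mithril=35 shield=1 torch=1

Derivation:
After 1 (gather 3 mithril): mithril=3
After 2 (consume 3 mithril): (empty)
After 3 (gather 6 mithril): mithril=6
After 4 (consume 5 mithril): mithril=1
After 5 (gather 10 mithril): mithril=11
After 6 (gather 9 mithril): mithril=20
After 7 (gather 9 leather): leather=9 mithril=20
After 8 (gather 7 mithril): leather=9 mithril=27
After 9 (gather 10 mithril): leather=9 mithril=37
After 10 (consume 11 mithril): leather=9 mithril=26
After 11 (gather 1 leather): leather=10 mithril=26
After 12 (consume 1 leather): leather=9 mithril=26
After 13 (gather 9 mithril): leather=9 mithril=35
After 14 (consume 1 leather): leather=8 mithril=35
After 15 (gather 4 cobalt): cobalt=4 leather=8 mithril=35
After 16 (craft torch): cobalt=1 leather=8 mithril=31 torch=3
After 17 (gather 5 cobalt): cobalt=6 leather=8 mithril=31 torch=3
After 18 (gather 9 leather): cobalt=6 leather=17 mithril=31 torch=3
After 19 (gather 4 mithril): cobalt=6 leather=17 mithril=35 torch=3
After 20 (gather 8 cobalt): cobalt=14 leather=17 mithril=35 torch=3
After 21 (gather 4 cobalt): cobalt=18 leather=17 mithril=35 torch=3
After 22 (craft shield): cobalt=17 leather=16 mithril=35 shield=1 torch=1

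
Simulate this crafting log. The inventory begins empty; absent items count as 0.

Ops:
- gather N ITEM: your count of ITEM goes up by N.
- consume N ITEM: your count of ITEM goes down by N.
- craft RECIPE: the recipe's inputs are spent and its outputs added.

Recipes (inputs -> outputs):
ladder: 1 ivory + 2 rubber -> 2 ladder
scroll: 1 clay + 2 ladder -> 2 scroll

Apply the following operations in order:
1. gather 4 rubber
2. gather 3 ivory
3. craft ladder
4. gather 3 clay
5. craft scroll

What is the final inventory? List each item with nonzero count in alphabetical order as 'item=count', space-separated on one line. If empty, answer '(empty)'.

Answer: clay=2 ivory=2 rubber=2 scroll=2

Derivation:
After 1 (gather 4 rubber): rubber=4
After 2 (gather 3 ivory): ivory=3 rubber=4
After 3 (craft ladder): ivory=2 ladder=2 rubber=2
After 4 (gather 3 clay): clay=3 ivory=2 ladder=2 rubber=2
After 5 (craft scroll): clay=2 ivory=2 rubber=2 scroll=2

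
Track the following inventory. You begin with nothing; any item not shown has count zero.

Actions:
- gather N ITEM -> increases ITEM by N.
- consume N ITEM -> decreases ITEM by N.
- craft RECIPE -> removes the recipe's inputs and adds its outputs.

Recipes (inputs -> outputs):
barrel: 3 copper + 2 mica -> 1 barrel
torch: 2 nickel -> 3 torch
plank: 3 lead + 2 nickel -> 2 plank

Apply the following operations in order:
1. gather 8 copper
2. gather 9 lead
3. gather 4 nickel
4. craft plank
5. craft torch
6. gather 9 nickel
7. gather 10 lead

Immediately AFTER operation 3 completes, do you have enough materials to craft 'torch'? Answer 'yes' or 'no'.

After 1 (gather 8 copper): copper=8
After 2 (gather 9 lead): copper=8 lead=9
After 3 (gather 4 nickel): copper=8 lead=9 nickel=4

Answer: yes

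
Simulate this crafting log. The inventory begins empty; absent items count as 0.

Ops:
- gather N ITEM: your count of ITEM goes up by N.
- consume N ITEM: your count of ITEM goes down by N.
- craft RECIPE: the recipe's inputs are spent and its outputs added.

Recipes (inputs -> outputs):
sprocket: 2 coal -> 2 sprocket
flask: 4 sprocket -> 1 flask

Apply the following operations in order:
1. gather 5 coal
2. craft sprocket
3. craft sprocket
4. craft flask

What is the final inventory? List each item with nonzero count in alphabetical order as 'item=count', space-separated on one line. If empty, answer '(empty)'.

Answer: coal=1 flask=1

Derivation:
After 1 (gather 5 coal): coal=5
After 2 (craft sprocket): coal=3 sprocket=2
After 3 (craft sprocket): coal=1 sprocket=4
After 4 (craft flask): coal=1 flask=1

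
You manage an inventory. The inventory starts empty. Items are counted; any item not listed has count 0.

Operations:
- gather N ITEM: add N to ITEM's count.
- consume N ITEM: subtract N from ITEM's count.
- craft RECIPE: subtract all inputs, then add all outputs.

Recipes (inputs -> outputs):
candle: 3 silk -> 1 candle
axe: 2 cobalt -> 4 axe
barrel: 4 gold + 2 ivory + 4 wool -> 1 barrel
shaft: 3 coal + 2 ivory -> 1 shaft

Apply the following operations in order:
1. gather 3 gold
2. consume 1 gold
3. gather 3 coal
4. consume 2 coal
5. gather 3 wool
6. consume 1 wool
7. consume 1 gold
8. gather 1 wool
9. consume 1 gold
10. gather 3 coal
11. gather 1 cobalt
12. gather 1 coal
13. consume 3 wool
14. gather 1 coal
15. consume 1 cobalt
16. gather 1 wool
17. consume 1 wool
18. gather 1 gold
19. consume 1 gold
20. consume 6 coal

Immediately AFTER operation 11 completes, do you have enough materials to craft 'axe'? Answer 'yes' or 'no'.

Answer: no

Derivation:
After 1 (gather 3 gold): gold=3
After 2 (consume 1 gold): gold=2
After 3 (gather 3 coal): coal=3 gold=2
After 4 (consume 2 coal): coal=1 gold=2
After 5 (gather 3 wool): coal=1 gold=2 wool=3
After 6 (consume 1 wool): coal=1 gold=2 wool=2
After 7 (consume 1 gold): coal=1 gold=1 wool=2
After 8 (gather 1 wool): coal=1 gold=1 wool=3
After 9 (consume 1 gold): coal=1 wool=3
After 10 (gather 3 coal): coal=4 wool=3
After 11 (gather 1 cobalt): coal=4 cobalt=1 wool=3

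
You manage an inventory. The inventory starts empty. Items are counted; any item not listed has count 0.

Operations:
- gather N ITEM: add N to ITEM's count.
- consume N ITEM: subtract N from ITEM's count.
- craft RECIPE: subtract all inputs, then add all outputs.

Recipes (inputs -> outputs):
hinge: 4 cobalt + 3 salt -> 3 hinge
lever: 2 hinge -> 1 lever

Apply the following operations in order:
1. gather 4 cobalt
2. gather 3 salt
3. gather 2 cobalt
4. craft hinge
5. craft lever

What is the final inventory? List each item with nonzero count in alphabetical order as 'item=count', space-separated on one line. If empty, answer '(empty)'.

After 1 (gather 4 cobalt): cobalt=4
After 2 (gather 3 salt): cobalt=4 salt=3
After 3 (gather 2 cobalt): cobalt=6 salt=3
After 4 (craft hinge): cobalt=2 hinge=3
After 5 (craft lever): cobalt=2 hinge=1 lever=1

Answer: cobalt=2 hinge=1 lever=1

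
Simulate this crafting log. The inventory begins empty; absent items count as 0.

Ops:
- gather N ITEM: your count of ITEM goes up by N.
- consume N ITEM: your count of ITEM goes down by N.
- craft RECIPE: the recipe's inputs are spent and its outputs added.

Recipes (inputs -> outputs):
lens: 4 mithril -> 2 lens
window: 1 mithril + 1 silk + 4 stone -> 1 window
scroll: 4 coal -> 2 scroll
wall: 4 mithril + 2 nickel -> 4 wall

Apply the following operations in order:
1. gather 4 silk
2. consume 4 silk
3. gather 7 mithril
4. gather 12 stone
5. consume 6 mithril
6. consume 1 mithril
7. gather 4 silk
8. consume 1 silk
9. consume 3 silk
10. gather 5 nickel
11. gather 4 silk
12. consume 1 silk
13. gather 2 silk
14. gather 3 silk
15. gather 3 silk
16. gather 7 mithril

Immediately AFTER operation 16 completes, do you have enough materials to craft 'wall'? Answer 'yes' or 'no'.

After 1 (gather 4 silk): silk=4
After 2 (consume 4 silk): (empty)
After 3 (gather 7 mithril): mithril=7
After 4 (gather 12 stone): mithril=7 stone=12
After 5 (consume 6 mithril): mithril=1 stone=12
After 6 (consume 1 mithril): stone=12
After 7 (gather 4 silk): silk=4 stone=12
After 8 (consume 1 silk): silk=3 stone=12
After 9 (consume 3 silk): stone=12
After 10 (gather 5 nickel): nickel=5 stone=12
After 11 (gather 4 silk): nickel=5 silk=4 stone=12
After 12 (consume 1 silk): nickel=5 silk=3 stone=12
After 13 (gather 2 silk): nickel=5 silk=5 stone=12
After 14 (gather 3 silk): nickel=5 silk=8 stone=12
After 15 (gather 3 silk): nickel=5 silk=11 stone=12
After 16 (gather 7 mithril): mithril=7 nickel=5 silk=11 stone=12

Answer: yes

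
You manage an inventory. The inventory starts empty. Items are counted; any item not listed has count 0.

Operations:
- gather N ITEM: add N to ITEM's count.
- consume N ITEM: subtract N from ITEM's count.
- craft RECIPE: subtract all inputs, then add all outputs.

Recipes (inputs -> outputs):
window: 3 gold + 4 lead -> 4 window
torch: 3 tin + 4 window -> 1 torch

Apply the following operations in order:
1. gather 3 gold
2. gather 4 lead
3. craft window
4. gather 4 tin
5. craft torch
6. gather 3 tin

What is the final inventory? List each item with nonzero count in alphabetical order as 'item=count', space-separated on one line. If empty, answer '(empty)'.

Answer: tin=4 torch=1

Derivation:
After 1 (gather 3 gold): gold=3
After 2 (gather 4 lead): gold=3 lead=4
After 3 (craft window): window=4
After 4 (gather 4 tin): tin=4 window=4
After 5 (craft torch): tin=1 torch=1
After 6 (gather 3 tin): tin=4 torch=1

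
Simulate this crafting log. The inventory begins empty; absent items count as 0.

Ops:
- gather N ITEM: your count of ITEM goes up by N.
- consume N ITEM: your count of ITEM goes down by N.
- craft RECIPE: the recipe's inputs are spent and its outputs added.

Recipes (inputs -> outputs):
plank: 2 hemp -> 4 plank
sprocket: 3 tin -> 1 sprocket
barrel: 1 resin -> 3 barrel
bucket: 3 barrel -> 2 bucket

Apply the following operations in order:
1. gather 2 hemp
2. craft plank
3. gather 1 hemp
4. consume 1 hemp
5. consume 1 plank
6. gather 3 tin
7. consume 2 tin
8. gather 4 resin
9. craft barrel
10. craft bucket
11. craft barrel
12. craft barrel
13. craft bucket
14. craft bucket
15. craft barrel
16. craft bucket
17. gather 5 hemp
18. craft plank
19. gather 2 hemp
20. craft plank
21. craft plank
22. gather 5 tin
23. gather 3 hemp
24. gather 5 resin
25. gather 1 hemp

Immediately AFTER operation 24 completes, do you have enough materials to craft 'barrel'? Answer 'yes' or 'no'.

After 1 (gather 2 hemp): hemp=2
After 2 (craft plank): plank=4
After 3 (gather 1 hemp): hemp=1 plank=4
After 4 (consume 1 hemp): plank=4
After 5 (consume 1 plank): plank=3
After 6 (gather 3 tin): plank=3 tin=3
After 7 (consume 2 tin): plank=3 tin=1
After 8 (gather 4 resin): plank=3 resin=4 tin=1
After 9 (craft barrel): barrel=3 plank=3 resin=3 tin=1
After 10 (craft bucket): bucket=2 plank=3 resin=3 tin=1
After 11 (craft barrel): barrel=3 bucket=2 plank=3 resin=2 tin=1
After 12 (craft barrel): barrel=6 bucket=2 plank=3 resin=1 tin=1
After 13 (craft bucket): barrel=3 bucket=4 plank=3 resin=1 tin=1
After 14 (craft bucket): bucket=6 plank=3 resin=1 tin=1
After 15 (craft barrel): barrel=3 bucket=6 plank=3 tin=1
After 16 (craft bucket): bucket=8 plank=3 tin=1
After 17 (gather 5 hemp): bucket=8 hemp=5 plank=3 tin=1
After 18 (craft plank): bucket=8 hemp=3 plank=7 tin=1
After 19 (gather 2 hemp): bucket=8 hemp=5 plank=7 tin=1
After 20 (craft plank): bucket=8 hemp=3 plank=11 tin=1
After 21 (craft plank): bucket=8 hemp=1 plank=15 tin=1
After 22 (gather 5 tin): bucket=8 hemp=1 plank=15 tin=6
After 23 (gather 3 hemp): bucket=8 hemp=4 plank=15 tin=6
After 24 (gather 5 resin): bucket=8 hemp=4 plank=15 resin=5 tin=6

Answer: yes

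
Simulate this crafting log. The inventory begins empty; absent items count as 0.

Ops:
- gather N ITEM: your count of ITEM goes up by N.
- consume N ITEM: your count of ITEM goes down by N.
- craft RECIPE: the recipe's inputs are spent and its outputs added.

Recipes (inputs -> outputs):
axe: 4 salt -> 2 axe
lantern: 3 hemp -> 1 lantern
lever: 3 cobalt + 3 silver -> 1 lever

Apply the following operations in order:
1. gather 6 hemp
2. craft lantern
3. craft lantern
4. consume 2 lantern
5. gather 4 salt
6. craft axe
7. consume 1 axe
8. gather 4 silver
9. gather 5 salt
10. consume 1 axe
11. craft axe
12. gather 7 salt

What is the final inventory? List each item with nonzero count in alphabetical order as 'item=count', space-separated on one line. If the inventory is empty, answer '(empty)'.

Answer: axe=2 salt=8 silver=4

Derivation:
After 1 (gather 6 hemp): hemp=6
After 2 (craft lantern): hemp=3 lantern=1
After 3 (craft lantern): lantern=2
After 4 (consume 2 lantern): (empty)
After 5 (gather 4 salt): salt=4
After 6 (craft axe): axe=2
After 7 (consume 1 axe): axe=1
After 8 (gather 4 silver): axe=1 silver=4
After 9 (gather 5 salt): axe=1 salt=5 silver=4
After 10 (consume 1 axe): salt=5 silver=4
After 11 (craft axe): axe=2 salt=1 silver=4
After 12 (gather 7 salt): axe=2 salt=8 silver=4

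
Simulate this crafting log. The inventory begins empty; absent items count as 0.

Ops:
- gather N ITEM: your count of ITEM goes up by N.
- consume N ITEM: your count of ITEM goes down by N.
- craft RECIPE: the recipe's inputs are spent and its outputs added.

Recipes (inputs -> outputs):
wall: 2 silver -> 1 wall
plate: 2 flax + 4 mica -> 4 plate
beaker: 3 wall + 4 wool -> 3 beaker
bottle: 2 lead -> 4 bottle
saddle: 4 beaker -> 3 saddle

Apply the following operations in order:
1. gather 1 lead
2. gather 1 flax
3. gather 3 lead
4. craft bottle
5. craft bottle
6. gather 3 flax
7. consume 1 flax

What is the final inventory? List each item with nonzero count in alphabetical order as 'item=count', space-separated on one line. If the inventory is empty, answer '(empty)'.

Answer: bottle=8 flax=3

Derivation:
After 1 (gather 1 lead): lead=1
After 2 (gather 1 flax): flax=1 lead=1
After 3 (gather 3 lead): flax=1 lead=4
After 4 (craft bottle): bottle=4 flax=1 lead=2
After 5 (craft bottle): bottle=8 flax=1
After 6 (gather 3 flax): bottle=8 flax=4
After 7 (consume 1 flax): bottle=8 flax=3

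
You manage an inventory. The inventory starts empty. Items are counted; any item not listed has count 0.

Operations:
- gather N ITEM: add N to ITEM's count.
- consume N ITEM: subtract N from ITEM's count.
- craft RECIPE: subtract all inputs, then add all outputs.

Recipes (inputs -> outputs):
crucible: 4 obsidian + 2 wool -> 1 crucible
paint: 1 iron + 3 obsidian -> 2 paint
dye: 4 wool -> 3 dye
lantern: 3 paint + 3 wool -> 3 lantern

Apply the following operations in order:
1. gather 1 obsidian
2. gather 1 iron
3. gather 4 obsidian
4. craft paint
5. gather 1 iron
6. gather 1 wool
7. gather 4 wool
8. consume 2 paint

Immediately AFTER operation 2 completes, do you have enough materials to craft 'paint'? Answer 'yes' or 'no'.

After 1 (gather 1 obsidian): obsidian=1
After 2 (gather 1 iron): iron=1 obsidian=1

Answer: no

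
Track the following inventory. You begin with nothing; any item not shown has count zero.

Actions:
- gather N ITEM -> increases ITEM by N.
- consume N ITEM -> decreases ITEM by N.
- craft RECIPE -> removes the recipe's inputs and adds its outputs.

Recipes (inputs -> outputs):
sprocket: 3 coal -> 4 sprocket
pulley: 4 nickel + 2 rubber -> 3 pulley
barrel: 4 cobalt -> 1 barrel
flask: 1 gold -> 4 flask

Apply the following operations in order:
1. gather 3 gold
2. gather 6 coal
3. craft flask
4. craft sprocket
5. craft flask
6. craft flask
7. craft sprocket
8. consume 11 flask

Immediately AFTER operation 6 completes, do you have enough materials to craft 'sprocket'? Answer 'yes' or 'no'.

After 1 (gather 3 gold): gold=3
After 2 (gather 6 coal): coal=6 gold=3
After 3 (craft flask): coal=6 flask=4 gold=2
After 4 (craft sprocket): coal=3 flask=4 gold=2 sprocket=4
After 5 (craft flask): coal=3 flask=8 gold=1 sprocket=4
After 6 (craft flask): coal=3 flask=12 sprocket=4

Answer: yes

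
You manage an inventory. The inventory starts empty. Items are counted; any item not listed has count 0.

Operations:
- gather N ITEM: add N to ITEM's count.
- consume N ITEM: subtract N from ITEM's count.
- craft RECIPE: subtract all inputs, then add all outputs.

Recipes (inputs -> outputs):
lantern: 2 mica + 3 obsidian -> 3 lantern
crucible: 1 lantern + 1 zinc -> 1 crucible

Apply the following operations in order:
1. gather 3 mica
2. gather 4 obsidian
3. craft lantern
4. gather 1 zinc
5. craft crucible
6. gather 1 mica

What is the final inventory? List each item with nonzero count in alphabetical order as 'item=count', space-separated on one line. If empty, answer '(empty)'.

Answer: crucible=1 lantern=2 mica=2 obsidian=1

Derivation:
After 1 (gather 3 mica): mica=3
After 2 (gather 4 obsidian): mica=3 obsidian=4
After 3 (craft lantern): lantern=3 mica=1 obsidian=1
After 4 (gather 1 zinc): lantern=3 mica=1 obsidian=1 zinc=1
After 5 (craft crucible): crucible=1 lantern=2 mica=1 obsidian=1
After 6 (gather 1 mica): crucible=1 lantern=2 mica=2 obsidian=1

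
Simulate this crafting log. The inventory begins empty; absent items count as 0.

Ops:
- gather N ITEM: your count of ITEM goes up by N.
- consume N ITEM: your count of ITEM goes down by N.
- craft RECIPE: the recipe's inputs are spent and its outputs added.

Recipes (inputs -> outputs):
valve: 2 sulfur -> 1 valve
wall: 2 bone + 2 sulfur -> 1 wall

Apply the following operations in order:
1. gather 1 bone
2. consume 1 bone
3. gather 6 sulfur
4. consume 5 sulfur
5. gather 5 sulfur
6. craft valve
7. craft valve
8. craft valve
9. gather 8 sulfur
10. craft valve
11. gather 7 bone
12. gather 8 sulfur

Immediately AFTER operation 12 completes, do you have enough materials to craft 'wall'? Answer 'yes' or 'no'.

Answer: yes

Derivation:
After 1 (gather 1 bone): bone=1
After 2 (consume 1 bone): (empty)
After 3 (gather 6 sulfur): sulfur=6
After 4 (consume 5 sulfur): sulfur=1
After 5 (gather 5 sulfur): sulfur=6
After 6 (craft valve): sulfur=4 valve=1
After 7 (craft valve): sulfur=2 valve=2
After 8 (craft valve): valve=3
After 9 (gather 8 sulfur): sulfur=8 valve=3
After 10 (craft valve): sulfur=6 valve=4
After 11 (gather 7 bone): bone=7 sulfur=6 valve=4
After 12 (gather 8 sulfur): bone=7 sulfur=14 valve=4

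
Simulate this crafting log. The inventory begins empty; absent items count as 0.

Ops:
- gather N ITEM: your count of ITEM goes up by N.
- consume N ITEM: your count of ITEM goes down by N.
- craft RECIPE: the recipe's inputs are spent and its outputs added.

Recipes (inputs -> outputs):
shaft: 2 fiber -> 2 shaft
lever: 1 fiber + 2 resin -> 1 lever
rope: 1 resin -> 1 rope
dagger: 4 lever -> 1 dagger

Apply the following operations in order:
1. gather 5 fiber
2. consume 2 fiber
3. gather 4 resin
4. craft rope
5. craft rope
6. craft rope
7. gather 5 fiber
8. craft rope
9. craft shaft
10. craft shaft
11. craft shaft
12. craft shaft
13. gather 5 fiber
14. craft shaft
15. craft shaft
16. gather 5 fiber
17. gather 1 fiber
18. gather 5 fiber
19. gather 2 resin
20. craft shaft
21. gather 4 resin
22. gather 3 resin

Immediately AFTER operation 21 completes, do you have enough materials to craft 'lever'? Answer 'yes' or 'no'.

After 1 (gather 5 fiber): fiber=5
After 2 (consume 2 fiber): fiber=3
After 3 (gather 4 resin): fiber=3 resin=4
After 4 (craft rope): fiber=3 resin=3 rope=1
After 5 (craft rope): fiber=3 resin=2 rope=2
After 6 (craft rope): fiber=3 resin=1 rope=3
After 7 (gather 5 fiber): fiber=8 resin=1 rope=3
After 8 (craft rope): fiber=8 rope=4
After 9 (craft shaft): fiber=6 rope=4 shaft=2
After 10 (craft shaft): fiber=4 rope=4 shaft=4
After 11 (craft shaft): fiber=2 rope=4 shaft=6
After 12 (craft shaft): rope=4 shaft=8
After 13 (gather 5 fiber): fiber=5 rope=4 shaft=8
After 14 (craft shaft): fiber=3 rope=4 shaft=10
After 15 (craft shaft): fiber=1 rope=4 shaft=12
After 16 (gather 5 fiber): fiber=6 rope=4 shaft=12
After 17 (gather 1 fiber): fiber=7 rope=4 shaft=12
After 18 (gather 5 fiber): fiber=12 rope=4 shaft=12
After 19 (gather 2 resin): fiber=12 resin=2 rope=4 shaft=12
After 20 (craft shaft): fiber=10 resin=2 rope=4 shaft=14
After 21 (gather 4 resin): fiber=10 resin=6 rope=4 shaft=14

Answer: yes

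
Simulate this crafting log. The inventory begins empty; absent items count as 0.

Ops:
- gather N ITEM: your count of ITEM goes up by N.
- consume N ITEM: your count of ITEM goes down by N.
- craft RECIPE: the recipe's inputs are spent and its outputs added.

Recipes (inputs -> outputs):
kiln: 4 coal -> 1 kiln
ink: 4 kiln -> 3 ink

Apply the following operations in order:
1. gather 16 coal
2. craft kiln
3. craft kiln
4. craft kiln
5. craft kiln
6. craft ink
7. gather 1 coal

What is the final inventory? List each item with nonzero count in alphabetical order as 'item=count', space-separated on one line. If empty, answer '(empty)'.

After 1 (gather 16 coal): coal=16
After 2 (craft kiln): coal=12 kiln=1
After 3 (craft kiln): coal=8 kiln=2
After 4 (craft kiln): coal=4 kiln=3
After 5 (craft kiln): kiln=4
After 6 (craft ink): ink=3
After 7 (gather 1 coal): coal=1 ink=3

Answer: coal=1 ink=3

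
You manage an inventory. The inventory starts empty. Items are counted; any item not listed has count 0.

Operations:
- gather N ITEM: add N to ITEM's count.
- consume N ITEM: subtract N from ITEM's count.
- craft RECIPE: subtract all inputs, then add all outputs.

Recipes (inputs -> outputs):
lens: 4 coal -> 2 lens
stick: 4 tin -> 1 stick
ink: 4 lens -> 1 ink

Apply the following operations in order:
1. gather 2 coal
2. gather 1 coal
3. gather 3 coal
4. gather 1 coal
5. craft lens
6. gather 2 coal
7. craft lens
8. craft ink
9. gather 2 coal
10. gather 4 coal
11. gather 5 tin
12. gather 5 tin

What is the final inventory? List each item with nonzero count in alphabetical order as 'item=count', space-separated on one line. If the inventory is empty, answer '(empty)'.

After 1 (gather 2 coal): coal=2
After 2 (gather 1 coal): coal=3
After 3 (gather 3 coal): coal=6
After 4 (gather 1 coal): coal=7
After 5 (craft lens): coal=3 lens=2
After 6 (gather 2 coal): coal=5 lens=2
After 7 (craft lens): coal=1 lens=4
After 8 (craft ink): coal=1 ink=1
After 9 (gather 2 coal): coal=3 ink=1
After 10 (gather 4 coal): coal=7 ink=1
After 11 (gather 5 tin): coal=7 ink=1 tin=5
After 12 (gather 5 tin): coal=7 ink=1 tin=10

Answer: coal=7 ink=1 tin=10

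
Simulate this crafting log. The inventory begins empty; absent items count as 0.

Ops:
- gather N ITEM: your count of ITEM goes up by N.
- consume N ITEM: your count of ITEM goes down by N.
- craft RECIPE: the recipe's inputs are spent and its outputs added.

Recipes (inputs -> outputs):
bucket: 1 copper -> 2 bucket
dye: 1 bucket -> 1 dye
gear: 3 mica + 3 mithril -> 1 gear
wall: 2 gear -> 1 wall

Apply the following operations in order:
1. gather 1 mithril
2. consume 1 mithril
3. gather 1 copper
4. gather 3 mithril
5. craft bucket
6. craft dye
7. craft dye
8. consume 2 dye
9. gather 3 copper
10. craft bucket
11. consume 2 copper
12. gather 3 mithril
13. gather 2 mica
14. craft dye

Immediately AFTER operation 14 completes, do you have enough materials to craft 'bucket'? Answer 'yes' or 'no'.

Answer: no

Derivation:
After 1 (gather 1 mithril): mithril=1
After 2 (consume 1 mithril): (empty)
After 3 (gather 1 copper): copper=1
After 4 (gather 3 mithril): copper=1 mithril=3
After 5 (craft bucket): bucket=2 mithril=3
After 6 (craft dye): bucket=1 dye=1 mithril=3
After 7 (craft dye): dye=2 mithril=3
After 8 (consume 2 dye): mithril=3
After 9 (gather 3 copper): copper=3 mithril=3
After 10 (craft bucket): bucket=2 copper=2 mithril=3
After 11 (consume 2 copper): bucket=2 mithril=3
After 12 (gather 3 mithril): bucket=2 mithril=6
After 13 (gather 2 mica): bucket=2 mica=2 mithril=6
After 14 (craft dye): bucket=1 dye=1 mica=2 mithril=6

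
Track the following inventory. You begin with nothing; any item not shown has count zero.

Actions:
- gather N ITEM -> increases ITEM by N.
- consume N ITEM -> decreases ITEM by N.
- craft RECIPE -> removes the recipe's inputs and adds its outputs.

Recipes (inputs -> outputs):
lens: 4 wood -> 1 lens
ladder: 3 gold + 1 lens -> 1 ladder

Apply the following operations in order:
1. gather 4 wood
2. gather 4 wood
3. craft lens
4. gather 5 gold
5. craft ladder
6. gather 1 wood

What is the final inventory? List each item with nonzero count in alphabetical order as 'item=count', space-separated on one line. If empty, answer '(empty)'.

After 1 (gather 4 wood): wood=4
After 2 (gather 4 wood): wood=8
After 3 (craft lens): lens=1 wood=4
After 4 (gather 5 gold): gold=5 lens=1 wood=4
After 5 (craft ladder): gold=2 ladder=1 wood=4
After 6 (gather 1 wood): gold=2 ladder=1 wood=5

Answer: gold=2 ladder=1 wood=5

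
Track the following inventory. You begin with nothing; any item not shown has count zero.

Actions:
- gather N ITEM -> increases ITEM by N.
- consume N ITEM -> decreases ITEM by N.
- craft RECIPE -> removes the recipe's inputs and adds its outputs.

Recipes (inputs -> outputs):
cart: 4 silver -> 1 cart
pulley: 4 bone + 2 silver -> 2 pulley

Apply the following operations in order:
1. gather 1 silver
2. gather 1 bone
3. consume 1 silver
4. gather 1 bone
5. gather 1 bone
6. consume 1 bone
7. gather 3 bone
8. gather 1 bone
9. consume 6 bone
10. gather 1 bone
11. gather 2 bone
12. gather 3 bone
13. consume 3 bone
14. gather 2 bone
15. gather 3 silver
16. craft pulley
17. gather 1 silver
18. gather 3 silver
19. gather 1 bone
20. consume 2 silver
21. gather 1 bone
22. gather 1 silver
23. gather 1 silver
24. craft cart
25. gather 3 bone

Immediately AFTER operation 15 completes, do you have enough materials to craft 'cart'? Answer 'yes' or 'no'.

After 1 (gather 1 silver): silver=1
After 2 (gather 1 bone): bone=1 silver=1
After 3 (consume 1 silver): bone=1
After 4 (gather 1 bone): bone=2
After 5 (gather 1 bone): bone=3
After 6 (consume 1 bone): bone=2
After 7 (gather 3 bone): bone=5
After 8 (gather 1 bone): bone=6
After 9 (consume 6 bone): (empty)
After 10 (gather 1 bone): bone=1
After 11 (gather 2 bone): bone=3
After 12 (gather 3 bone): bone=6
After 13 (consume 3 bone): bone=3
After 14 (gather 2 bone): bone=5
After 15 (gather 3 silver): bone=5 silver=3

Answer: no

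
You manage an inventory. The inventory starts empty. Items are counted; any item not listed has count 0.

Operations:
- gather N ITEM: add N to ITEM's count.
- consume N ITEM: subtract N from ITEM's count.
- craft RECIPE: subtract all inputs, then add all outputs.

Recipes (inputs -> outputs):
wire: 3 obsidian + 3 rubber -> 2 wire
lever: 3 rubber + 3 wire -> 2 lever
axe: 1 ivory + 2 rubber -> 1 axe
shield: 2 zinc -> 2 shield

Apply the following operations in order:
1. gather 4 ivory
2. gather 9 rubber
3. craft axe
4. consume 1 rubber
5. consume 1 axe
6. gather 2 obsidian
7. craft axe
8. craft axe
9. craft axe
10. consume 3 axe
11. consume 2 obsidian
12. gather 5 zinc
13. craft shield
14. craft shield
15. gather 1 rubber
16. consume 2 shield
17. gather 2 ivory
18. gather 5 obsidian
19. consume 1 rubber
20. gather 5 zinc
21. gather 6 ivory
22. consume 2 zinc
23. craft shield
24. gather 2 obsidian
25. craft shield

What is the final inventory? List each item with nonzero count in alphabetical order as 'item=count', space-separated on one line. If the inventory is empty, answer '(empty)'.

Answer: ivory=8 obsidian=7 shield=6

Derivation:
After 1 (gather 4 ivory): ivory=4
After 2 (gather 9 rubber): ivory=4 rubber=9
After 3 (craft axe): axe=1 ivory=3 rubber=7
After 4 (consume 1 rubber): axe=1 ivory=3 rubber=6
After 5 (consume 1 axe): ivory=3 rubber=6
After 6 (gather 2 obsidian): ivory=3 obsidian=2 rubber=6
After 7 (craft axe): axe=1 ivory=2 obsidian=2 rubber=4
After 8 (craft axe): axe=2 ivory=1 obsidian=2 rubber=2
After 9 (craft axe): axe=3 obsidian=2
After 10 (consume 3 axe): obsidian=2
After 11 (consume 2 obsidian): (empty)
After 12 (gather 5 zinc): zinc=5
After 13 (craft shield): shield=2 zinc=3
After 14 (craft shield): shield=4 zinc=1
After 15 (gather 1 rubber): rubber=1 shield=4 zinc=1
After 16 (consume 2 shield): rubber=1 shield=2 zinc=1
After 17 (gather 2 ivory): ivory=2 rubber=1 shield=2 zinc=1
After 18 (gather 5 obsidian): ivory=2 obsidian=5 rubber=1 shield=2 zinc=1
After 19 (consume 1 rubber): ivory=2 obsidian=5 shield=2 zinc=1
After 20 (gather 5 zinc): ivory=2 obsidian=5 shield=2 zinc=6
After 21 (gather 6 ivory): ivory=8 obsidian=5 shield=2 zinc=6
After 22 (consume 2 zinc): ivory=8 obsidian=5 shield=2 zinc=4
After 23 (craft shield): ivory=8 obsidian=5 shield=4 zinc=2
After 24 (gather 2 obsidian): ivory=8 obsidian=7 shield=4 zinc=2
After 25 (craft shield): ivory=8 obsidian=7 shield=6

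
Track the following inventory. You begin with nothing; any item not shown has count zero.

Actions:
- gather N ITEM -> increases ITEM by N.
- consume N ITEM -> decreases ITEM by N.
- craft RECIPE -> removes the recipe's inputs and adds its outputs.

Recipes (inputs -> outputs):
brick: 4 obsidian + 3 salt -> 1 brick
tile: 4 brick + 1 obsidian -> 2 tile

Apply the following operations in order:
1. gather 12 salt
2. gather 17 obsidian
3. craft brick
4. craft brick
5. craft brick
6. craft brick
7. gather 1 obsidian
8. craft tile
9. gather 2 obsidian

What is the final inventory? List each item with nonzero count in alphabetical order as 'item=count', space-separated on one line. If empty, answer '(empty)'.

Answer: obsidian=3 tile=2

Derivation:
After 1 (gather 12 salt): salt=12
After 2 (gather 17 obsidian): obsidian=17 salt=12
After 3 (craft brick): brick=1 obsidian=13 salt=9
After 4 (craft brick): brick=2 obsidian=9 salt=6
After 5 (craft brick): brick=3 obsidian=5 salt=3
After 6 (craft brick): brick=4 obsidian=1
After 7 (gather 1 obsidian): brick=4 obsidian=2
After 8 (craft tile): obsidian=1 tile=2
After 9 (gather 2 obsidian): obsidian=3 tile=2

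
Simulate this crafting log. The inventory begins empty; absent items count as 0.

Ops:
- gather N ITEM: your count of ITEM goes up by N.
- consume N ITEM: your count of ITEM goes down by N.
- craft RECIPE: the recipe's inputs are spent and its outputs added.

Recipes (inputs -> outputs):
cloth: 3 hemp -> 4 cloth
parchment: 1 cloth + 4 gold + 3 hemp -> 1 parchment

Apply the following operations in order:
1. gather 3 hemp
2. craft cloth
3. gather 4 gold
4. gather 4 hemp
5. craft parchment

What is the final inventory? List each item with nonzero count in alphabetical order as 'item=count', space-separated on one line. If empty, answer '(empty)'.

After 1 (gather 3 hemp): hemp=3
After 2 (craft cloth): cloth=4
After 3 (gather 4 gold): cloth=4 gold=4
After 4 (gather 4 hemp): cloth=4 gold=4 hemp=4
After 5 (craft parchment): cloth=3 hemp=1 parchment=1

Answer: cloth=3 hemp=1 parchment=1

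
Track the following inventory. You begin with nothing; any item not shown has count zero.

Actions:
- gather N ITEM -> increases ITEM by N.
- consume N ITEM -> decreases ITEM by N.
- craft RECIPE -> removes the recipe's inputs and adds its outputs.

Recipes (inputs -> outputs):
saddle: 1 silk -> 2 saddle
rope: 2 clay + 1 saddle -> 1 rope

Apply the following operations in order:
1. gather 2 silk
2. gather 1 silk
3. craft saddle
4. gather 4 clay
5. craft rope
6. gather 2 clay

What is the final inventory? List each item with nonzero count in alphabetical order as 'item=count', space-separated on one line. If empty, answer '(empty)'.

Answer: clay=4 rope=1 saddle=1 silk=2

Derivation:
After 1 (gather 2 silk): silk=2
After 2 (gather 1 silk): silk=3
After 3 (craft saddle): saddle=2 silk=2
After 4 (gather 4 clay): clay=4 saddle=2 silk=2
After 5 (craft rope): clay=2 rope=1 saddle=1 silk=2
After 6 (gather 2 clay): clay=4 rope=1 saddle=1 silk=2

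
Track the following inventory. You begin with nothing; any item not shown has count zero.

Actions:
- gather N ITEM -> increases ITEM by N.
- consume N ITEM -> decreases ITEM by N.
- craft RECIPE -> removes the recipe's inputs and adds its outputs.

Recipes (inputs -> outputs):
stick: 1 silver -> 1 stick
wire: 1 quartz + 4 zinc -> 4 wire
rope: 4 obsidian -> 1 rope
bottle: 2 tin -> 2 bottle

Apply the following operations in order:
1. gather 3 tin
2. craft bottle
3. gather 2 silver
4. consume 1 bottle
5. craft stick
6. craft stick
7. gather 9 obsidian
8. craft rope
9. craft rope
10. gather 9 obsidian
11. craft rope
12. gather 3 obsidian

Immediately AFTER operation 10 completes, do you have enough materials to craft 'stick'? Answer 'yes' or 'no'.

Answer: no

Derivation:
After 1 (gather 3 tin): tin=3
After 2 (craft bottle): bottle=2 tin=1
After 3 (gather 2 silver): bottle=2 silver=2 tin=1
After 4 (consume 1 bottle): bottle=1 silver=2 tin=1
After 5 (craft stick): bottle=1 silver=1 stick=1 tin=1
After 6 (craft stick): bottle=1 stick=2 tin=1
After 7 (gather 9 obsidian): bottle=1 obsidian=9 stick=2 tin=1
After 8 (craft rope): bottle=1 obsidian=5 rope=1 stick=2 tin=1
After 9 (craft rope): bottle=1 obsidian=1 rope=2 stick=2 tin=1
After 10 (gather 9 obsidian): bottle=1 obsidian=10 rope=2 stick=2 tin=1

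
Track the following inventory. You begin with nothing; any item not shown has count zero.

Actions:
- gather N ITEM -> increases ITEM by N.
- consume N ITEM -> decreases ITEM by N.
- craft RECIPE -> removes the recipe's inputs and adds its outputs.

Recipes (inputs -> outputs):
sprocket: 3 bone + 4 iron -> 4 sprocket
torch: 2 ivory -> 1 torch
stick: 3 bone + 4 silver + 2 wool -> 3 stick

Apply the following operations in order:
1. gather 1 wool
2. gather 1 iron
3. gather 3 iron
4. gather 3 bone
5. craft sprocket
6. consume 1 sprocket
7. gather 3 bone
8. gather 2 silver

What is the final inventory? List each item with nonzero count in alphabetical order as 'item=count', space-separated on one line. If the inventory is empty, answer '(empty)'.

After 1 (gather 1 wool): wool=1
After 2 (gather 1 iron): iron=1 wool=1
After 3 (gather 3 iron): iron=4 wool=1
After 4 (gather 3 bone): bone=3 iron=4 wool=1
After 5 (craft sprocket): sprocket=4 wool=1
After 6 (consume 1 sprocket): sprocket=3 wool=1
After 7 (gather 3 bone): bone=3 sprocket=3 wool=1
After 8 (gather 2 silver): bone=3 silver=2 sprocket=3 wool=1

Answer: bone=3 silver=2 sprocket=3 wool=1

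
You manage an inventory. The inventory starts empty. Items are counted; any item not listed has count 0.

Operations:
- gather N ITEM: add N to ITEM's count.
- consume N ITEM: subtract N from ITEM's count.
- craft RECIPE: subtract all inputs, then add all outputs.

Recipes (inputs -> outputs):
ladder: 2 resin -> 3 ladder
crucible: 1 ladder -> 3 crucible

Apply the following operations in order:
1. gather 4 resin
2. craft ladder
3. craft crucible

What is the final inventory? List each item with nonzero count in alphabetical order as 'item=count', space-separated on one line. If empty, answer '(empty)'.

After 1 (gather 4 resin): resin=4
After 2 (craft ladder): ladder=3 resin=2
After 3 (craft crucible): crucible=3 ladder=2 resin=2

Answer: crucible=3 ladder=2 resin=2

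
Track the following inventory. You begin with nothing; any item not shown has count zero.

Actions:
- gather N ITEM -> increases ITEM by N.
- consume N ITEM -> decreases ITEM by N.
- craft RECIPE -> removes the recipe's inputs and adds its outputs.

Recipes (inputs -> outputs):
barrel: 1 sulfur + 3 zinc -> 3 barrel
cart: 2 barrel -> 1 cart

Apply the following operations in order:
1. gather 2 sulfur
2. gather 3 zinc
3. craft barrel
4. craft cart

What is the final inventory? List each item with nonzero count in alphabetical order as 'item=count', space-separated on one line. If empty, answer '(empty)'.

After 1 (gather 2 sulfur): sulfur=2
After 2 (gather 3 zinc): sulfur=2 zinc=3
After 3 (craft barrel): barrel=3 sulfur=1
After 4 (craft cart): barrel=1 cart=1 sulfur=1

Answer: barrel=1 cart=1 sulfur=1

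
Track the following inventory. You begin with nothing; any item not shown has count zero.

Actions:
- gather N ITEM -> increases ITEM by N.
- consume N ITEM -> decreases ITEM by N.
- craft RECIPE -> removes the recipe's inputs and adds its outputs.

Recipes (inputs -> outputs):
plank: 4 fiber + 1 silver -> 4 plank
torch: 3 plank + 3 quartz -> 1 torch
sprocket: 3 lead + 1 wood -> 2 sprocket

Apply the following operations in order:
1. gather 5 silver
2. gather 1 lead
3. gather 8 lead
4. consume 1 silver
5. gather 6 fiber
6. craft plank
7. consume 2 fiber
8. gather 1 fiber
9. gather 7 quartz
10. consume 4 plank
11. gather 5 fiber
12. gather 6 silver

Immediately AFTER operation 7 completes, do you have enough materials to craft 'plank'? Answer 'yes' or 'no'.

After 1 (gather 5 silver): silver=5
After 2 (gather 1 lead): lead=1 silver=5
After 3 (gather 8 lead): lead=9 silver=5
After 4 (consume 1 silver): lead=9 silver=4
After 5 (gather 6 fiber): fiber=6 lead=9 silver=4
After 6 (craft plank): fiber=2 lead=9 plank=4 silver=3
After 7 (consume 2 fiber): lead=9 plank=4 silver=3

Answer: no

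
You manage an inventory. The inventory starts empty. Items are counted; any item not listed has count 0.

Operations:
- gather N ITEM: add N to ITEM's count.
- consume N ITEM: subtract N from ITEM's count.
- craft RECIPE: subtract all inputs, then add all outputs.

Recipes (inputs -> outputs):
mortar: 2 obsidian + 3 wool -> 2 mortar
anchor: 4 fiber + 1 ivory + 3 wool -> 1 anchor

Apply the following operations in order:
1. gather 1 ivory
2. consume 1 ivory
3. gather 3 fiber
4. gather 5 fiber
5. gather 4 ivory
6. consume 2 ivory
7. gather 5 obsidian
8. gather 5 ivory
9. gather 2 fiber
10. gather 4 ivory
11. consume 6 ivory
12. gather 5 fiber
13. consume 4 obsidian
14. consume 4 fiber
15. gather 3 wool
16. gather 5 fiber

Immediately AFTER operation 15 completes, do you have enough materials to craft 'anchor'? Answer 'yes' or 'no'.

After 1 (gather 1 ivory): ivory=1
After 2 (consume 1 ivory): (empty)
After 3 (gather 3 fiber): fiber=3
After 4 (gather 5 fiber): fiber=8
After 5 (gather 4 ivory): fiber=8 ivory=4
After 6 (consume 2 ivory): fiber=8 ivory=2
After 7 (gather 5 obsidian): fiber=8 ivory=2 obsidian=5
After 8 (gather 5 ivory): fiber=8 ivory=7 obsidian=5
After 9 (gather 2 fiber): fiber=10 ivory=7 obsidian=5
After 10 (gather 4 ivory): fiber=10 ivory=11 obsidian=5
After 11 (consume 6 ivory): fiber=10 ivory=5 obsidian=5
After 12 (gather 5 fiber): fiber=15 ivory=5 obsidian=5
After 13 (consume 4 obsidian): fiber=15 ivory=5 obsidian=1
After 14 (consume 4 fiber): fiber=11 ivory=5 obsidian=1
After 15 (gather 3 wool): fiber=11 ivory=5 obsidian=1 wool=3

Answer: yes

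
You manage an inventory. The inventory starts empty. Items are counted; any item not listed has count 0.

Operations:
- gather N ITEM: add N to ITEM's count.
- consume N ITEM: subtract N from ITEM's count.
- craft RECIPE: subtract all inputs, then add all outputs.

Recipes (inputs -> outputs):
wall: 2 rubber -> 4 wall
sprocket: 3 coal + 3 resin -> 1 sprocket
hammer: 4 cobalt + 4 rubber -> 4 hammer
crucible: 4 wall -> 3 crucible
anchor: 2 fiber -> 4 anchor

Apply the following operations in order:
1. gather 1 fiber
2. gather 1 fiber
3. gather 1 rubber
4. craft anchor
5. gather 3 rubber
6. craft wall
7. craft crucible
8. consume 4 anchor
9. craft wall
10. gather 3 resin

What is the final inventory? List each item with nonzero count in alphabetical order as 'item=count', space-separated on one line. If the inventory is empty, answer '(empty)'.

After 1 (gather 1 fiber): fiber=1
After 2 (gather 1 fiber): fiber=2
After 3 (gather 1 rubber): fiber=2 rubber=1
After 4 (craft anchor): anchor=4 rubber=1
After 5 (gather 3 rubber): anchor=4 rubber=4
After 6 (craft wall): anchor=4 rubber=2 wall=4
After 7 (craft crucible): anchor=4 crucible=3 rubber=2
After 8 (consume 4 anchor): crucible=3 rubber=2
After 9 (craft wall): crucible=3 wall=4
After 10 (gather 3 resin): crucible=3 resin=3 wall=4

Answer: crucible=3 resin=3 wall=4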